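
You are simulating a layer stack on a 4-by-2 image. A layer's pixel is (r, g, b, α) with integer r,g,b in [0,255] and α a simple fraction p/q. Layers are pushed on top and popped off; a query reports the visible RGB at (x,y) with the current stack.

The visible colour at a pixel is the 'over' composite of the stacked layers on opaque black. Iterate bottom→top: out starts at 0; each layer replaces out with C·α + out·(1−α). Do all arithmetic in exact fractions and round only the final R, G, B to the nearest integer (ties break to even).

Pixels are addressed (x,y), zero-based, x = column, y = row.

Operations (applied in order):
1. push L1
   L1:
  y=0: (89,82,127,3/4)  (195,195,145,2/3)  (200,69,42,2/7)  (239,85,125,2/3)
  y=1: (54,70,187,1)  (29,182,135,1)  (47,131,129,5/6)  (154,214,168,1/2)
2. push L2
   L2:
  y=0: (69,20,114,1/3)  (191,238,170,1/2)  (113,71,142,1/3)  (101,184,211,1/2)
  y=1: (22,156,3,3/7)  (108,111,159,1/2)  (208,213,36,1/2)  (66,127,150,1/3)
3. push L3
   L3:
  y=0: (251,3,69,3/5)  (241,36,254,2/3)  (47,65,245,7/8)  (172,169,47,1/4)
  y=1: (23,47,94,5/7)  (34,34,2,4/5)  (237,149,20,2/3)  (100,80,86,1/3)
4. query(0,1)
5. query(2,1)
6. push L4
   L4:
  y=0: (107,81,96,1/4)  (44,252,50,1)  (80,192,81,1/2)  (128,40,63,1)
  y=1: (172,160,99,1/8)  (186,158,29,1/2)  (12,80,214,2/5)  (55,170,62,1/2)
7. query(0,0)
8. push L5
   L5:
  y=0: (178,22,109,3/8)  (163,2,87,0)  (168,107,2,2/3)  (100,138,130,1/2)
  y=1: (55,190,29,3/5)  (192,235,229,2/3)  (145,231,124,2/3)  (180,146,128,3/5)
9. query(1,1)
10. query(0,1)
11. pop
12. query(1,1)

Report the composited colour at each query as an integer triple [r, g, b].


(0,1) stack=L1,L2,L3; from [0,0,0]:
+L1 (α=1) → [54, 70, 187]
+L2 (α=3/7) → [282/7, 748/7, 757/7]
+L3 (α=5/7) → [1369/49, 3141/49, 4804/49]
rounded: [28, 64, 98]

(2,1) stack=L1,L2,L3; from [0,0,0]:
after L1 α=5/6: [235/6, 655/6, 215/2]
after L2 α=1/2: [1483/12, 1933/12, 287/4]
after L3 α=2/3: [7171/36, 5509/36, 149/4]
→ [199, 153, 37]

query (0,0) [L1,L2,L3,L4] — begin 0,0,0
+L1 (α=3/4) → [267/4, 123/2, 381/4]
+L2 (α=1/3) → [135/2, 143/3, 203/2]
+L3 (α=3/5) → [888/5, 313/15, 82]
+L4 (α=1/4) → [3199/20, 359/10, 171/2]
→ [160, 36, 86]

query (1,1) [L1,L2,L3,L4,L5] — begin 0,0,0
after L1 α=1: [29, 182, 135]
after L2 α=1/2: [137/2, 293/2, 147]
after L3 α=4/5: [409/10, 113/2, 31]
after L4 α=1/2: [2269/20, 429/4, 30]
after L5 α=2/3: [9949/60, 2309/12, 488/3]
rounded: [166, 192, 163]

at x=0,y=1 over L1,L2,L3,L4,L5:
after L1 α=1: [54, 70, 187]
after L2 α=3/7: [282/7, 748/7, 757/7]
after L3 α=5/7: [1369/49, 3141/49, 4804/49]
after L4 α=1/8: [2573/56, 4261/56, 5497/56]
after L5 α=3/5: [7193/140, 20221/140, 7933/140]
rounded: [51, 144, 57]

query (1,1) [L1,L2,L3,L4] — begin 0,0,0
+L1 (α=1) → [29, 182, 135]
+L2 (α=1/2) → [137/2, 293/2, 147]
+L3 (α=4/5) → [409/10, 113/2, 31]
+L4 (α=1/2) → [2269/20, 429/4, 30]
= [113, 107, 30]


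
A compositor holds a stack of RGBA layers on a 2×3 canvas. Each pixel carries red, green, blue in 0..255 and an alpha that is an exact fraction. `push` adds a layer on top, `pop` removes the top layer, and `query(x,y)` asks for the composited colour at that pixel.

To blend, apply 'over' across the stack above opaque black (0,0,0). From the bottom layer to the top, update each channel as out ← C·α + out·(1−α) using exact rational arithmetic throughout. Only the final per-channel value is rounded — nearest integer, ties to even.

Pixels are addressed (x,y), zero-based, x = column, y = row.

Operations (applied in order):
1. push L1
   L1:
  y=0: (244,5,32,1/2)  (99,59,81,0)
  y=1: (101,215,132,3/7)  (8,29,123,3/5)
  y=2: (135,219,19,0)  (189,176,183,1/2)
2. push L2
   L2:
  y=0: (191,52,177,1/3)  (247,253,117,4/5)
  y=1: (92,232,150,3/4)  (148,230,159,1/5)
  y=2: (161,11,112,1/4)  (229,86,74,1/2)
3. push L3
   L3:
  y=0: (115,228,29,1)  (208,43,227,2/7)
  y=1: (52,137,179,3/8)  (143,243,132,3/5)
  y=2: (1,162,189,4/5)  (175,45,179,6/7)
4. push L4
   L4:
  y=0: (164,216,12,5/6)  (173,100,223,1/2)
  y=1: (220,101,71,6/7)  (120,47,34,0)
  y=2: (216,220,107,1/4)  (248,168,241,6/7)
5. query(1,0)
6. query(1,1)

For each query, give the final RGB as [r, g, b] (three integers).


query (1,0) [L1,L2,L3,L4] — begin 0,0,0
L1 α=0: [0, 0, 0]
L2 α=4/5: [988/5, 1012/5, 468/5]
L3 α=2/7: [1404/7, 1098/7, 922/7]
L4 α=1/2: [2615/14, 899/7, 2483/14]
= [187, 128, 177]

query (1,1) [L1,L2,L3,L4] — begin 0,0,0
after L1 α=3/5: [24/5, 87/5, 369/5]
after L2 α=1/5: [836/25, 1498/25, 2271/25]
after L3 α=3/5: [12397/125, 21221/125, 14442/125]
after L4 α=0: [12397/125, 21221/125, 14442/125]
→ [99, 170, 116]


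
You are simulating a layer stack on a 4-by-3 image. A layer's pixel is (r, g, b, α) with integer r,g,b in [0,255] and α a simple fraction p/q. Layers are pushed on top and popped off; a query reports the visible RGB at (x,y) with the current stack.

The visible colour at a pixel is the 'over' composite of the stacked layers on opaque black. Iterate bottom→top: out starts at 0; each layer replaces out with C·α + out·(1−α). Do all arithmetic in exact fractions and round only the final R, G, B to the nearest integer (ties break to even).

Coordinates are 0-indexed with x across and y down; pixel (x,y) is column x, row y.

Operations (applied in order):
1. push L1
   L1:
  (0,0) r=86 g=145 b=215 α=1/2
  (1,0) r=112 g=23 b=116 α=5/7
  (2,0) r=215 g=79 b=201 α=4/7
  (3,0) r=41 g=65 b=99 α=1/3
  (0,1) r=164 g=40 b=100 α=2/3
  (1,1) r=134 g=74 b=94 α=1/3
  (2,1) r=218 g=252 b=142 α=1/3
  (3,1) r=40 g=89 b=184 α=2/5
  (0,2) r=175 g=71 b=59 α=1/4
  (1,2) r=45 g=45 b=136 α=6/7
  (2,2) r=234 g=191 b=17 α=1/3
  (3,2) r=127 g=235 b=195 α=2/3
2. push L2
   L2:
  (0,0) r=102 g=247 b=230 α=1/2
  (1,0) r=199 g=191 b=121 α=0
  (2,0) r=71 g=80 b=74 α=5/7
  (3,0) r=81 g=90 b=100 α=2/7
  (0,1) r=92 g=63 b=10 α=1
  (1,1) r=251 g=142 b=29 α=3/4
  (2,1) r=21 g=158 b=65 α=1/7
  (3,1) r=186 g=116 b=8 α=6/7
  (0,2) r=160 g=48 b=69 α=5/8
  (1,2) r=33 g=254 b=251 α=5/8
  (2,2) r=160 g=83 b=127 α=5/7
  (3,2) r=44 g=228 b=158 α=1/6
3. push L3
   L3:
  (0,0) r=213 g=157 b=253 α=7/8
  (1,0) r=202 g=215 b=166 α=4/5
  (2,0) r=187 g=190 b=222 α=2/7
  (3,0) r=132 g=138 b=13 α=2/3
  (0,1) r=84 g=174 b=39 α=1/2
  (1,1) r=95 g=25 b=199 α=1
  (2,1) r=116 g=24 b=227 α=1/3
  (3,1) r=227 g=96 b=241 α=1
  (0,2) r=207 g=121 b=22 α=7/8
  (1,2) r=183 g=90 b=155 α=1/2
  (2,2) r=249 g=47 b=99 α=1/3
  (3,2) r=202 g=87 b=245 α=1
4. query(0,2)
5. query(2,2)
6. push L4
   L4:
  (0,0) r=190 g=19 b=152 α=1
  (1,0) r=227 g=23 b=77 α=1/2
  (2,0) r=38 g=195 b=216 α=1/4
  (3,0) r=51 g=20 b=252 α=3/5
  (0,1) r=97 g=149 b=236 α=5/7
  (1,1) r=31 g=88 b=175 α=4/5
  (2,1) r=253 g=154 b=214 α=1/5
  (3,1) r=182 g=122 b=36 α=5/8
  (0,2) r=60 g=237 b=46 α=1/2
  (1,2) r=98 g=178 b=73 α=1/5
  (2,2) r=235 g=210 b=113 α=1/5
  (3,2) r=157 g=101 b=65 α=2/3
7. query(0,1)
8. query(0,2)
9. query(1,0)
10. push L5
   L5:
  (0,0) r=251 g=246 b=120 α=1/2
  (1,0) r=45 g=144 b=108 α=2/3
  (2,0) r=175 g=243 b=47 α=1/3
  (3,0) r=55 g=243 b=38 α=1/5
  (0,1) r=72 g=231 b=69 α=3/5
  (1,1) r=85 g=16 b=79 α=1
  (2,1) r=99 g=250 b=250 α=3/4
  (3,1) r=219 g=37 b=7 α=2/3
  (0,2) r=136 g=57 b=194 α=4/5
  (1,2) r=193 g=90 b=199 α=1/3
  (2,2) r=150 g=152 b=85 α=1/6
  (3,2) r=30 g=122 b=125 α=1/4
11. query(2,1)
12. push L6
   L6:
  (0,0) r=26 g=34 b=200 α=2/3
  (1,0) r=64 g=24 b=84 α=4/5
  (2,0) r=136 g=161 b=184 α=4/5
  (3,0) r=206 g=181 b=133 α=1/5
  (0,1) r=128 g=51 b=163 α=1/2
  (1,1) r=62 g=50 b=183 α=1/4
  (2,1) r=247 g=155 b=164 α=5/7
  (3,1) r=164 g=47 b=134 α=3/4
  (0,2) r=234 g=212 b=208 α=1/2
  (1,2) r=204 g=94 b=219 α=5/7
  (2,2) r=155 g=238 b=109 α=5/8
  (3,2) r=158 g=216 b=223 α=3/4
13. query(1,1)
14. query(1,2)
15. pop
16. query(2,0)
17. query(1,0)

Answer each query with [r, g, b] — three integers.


(0,2) stack=L1,L2,L3; from [0,0,0]:
+L1 (α=1/4) → [175/4, 71/4, 59/4]
+L2 (α=5/8) → [3725/32, 1173/32, 1557/32]
+L3 (α=7/8) → [50093/256, 28277/256, 6485/256]
= [196, 110, 25]

query (2,2) [L1,L2,L3] — begin 0,0,0
L1 α=1/3: [78, 191/3, 17/3]
L2 α=5/7: [956/7, 1627/21, 277/3]
L3 α=1/3: [3655/21, 4241/63, 851/9]
rounded: [174, 67, 95]

at x=0,y=1 over L1,L2,L3,L4:
after L1 α=2/3: [328/3, 80/3, 200/3]
after L2 α=1: [92, 63, 10]
after L3 α=1/2: [88, 237/2, 49/2]
after L4 α=5/7: [661/7, 982/7, 1229/7]
→ [94, 140, 176]

at x=0,y=2 over L1,L2,L3,L4:
+L1 (α=1/4) → [175/4, 71/4, 59/4]
+L2 (α=5/8) → [3725/32, 1173/32, 1557/32]
+L3 (α=7/8) → [50093/256, 28277/256, 6485/256]
+L4 (α=1/2) → [65453/512, 88949/512, 18261/512]
→ [128, 174, 36]

(1,0) stack=L1,L2,L3,L4; from [0,0,0]:
+L1 (α=5/7) → [80, 115/7, 580/7]
+L2 (α=0) → [80, 115/7, 580/7]
+L3 (α=4/5) → [888/5, 1227/7, 5228/35]
+L4 (α=1/2) → [2023/10, 694/7, 7923/70]
rounded: [202, 99, 113]

at x=2,y=1 over L1,L2,L3,L4,L5:
+L1 (α=1/3) → [218/3, 84, 142/3]
+L2 (α=1/7) → [457/7, 662/7, 349/7]
+L3 (α=1/3) → [1726/21, 1492/21, 2287/21]
+L4 (α=1/5) → [12217/105, 9202/105, 13642/105]
+L5 (α=3/4) → [21701/210, 21988/105, 23098/105]
→ [103, 209, 220]

(1,1) stack=L1,L2,L3,L4,L5,L6; from [0,0,0]:
after L1 α=1/3: [134/3, 74/3, 94/3]
after L2 α=3/4: [2393/12, 338/3, 355/12]
after L3 α=1: [95, 25, 199]
after L4 α=4/5: [219/5, 377/5, 899/5]
after L5 α=1: [85, 16, 79]
after L6 α=1/4: [317/4, 49/2, 105]
rounded: [79, 24, 105]

query (1,2) [L1,L2,L3,L4,L5,L6] — begin 0,0,0
L1 α=6/7: [270/7, 270/7, 816/7]
L2 α=5/8: [1965/56, 2425/14, 11233/56]
L3 α=1/2: [12213/112, 3685/28, 19913/112]
L4 α=1/5: [14957/140, 4931/35, 21957/140]
L5 α=1/3: [9489/70, 13012/105, 35887/210]
L6 α=5/7: [45189/245, 75374/735, 150862/735]
→ [184, 103, 205]

(2,0) stack=L1,L2,L3,L4,L5; from [0,0,0]:
after L1 α=4/7: [860/7, 316/7, 804/7]
after L2 α=5/7: [4205/49, 3432/49, 4198/49]
after L3 α=2/7: [39351/343, 35780/343, 42746/343]
after L4 α=1/4: [131087/1372, 174225/1372, 101163/686]
after L5 α=1/3: [251137/2058, 113641/686, 117284/1029]
= [122, 166, 114]

at x=1,y=0 over L1,L2,L3,L4,L5:
+L1 (α=5/7) → [80, 115/7, 580/7]
+L2 (α=0) → [80, 115/7, 580/7]
+L3 (α=4/5) → [888/5, 1227/7, 5228/35]
+L4 (α=1/2) → [2023/10, 694/7, 7923/70]
+L5 (α=2/3) → [2923/30, 2710/21, 7681/70]
= [97, 129, 110]


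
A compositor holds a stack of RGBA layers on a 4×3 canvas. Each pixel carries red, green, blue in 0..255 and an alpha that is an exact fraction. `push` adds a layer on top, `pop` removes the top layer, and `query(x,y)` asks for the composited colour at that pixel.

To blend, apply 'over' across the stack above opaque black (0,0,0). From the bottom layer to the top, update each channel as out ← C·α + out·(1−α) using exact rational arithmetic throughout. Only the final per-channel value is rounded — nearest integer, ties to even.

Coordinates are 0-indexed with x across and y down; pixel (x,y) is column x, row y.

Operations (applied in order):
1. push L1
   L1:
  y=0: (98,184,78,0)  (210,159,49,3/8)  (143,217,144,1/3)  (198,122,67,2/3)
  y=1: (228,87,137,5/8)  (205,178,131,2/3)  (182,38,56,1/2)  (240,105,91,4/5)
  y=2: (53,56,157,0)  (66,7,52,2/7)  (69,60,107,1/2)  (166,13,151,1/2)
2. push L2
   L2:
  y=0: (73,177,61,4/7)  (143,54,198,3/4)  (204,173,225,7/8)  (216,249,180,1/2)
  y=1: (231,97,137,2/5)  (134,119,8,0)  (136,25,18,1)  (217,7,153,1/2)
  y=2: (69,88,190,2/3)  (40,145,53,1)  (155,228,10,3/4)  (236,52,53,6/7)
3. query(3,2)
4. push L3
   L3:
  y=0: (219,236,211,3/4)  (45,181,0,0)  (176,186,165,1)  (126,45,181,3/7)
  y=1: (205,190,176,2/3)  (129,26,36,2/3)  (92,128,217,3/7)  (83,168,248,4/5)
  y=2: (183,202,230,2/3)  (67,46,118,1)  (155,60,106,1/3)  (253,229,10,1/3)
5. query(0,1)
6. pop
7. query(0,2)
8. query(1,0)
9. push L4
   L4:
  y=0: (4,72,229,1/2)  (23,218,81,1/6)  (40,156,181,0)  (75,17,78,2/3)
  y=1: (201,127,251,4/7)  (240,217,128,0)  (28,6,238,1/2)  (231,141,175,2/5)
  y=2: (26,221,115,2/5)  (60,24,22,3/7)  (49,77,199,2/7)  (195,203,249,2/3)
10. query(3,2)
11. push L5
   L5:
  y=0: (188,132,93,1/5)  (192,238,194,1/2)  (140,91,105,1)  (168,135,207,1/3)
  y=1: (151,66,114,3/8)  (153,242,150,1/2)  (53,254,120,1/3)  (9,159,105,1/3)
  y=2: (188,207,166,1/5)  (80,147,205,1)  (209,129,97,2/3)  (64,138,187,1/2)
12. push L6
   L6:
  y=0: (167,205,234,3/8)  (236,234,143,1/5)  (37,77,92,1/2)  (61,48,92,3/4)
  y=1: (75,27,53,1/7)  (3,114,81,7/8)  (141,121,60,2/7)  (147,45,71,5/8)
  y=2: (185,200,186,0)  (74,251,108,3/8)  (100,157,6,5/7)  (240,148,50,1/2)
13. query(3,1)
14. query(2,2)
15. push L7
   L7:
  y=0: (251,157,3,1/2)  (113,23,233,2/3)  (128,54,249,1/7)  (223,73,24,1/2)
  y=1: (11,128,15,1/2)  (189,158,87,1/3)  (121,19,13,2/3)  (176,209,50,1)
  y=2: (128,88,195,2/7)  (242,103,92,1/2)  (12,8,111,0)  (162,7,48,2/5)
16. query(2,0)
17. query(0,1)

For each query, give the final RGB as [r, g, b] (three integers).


at x=3,y=2 over L1,L2:
L1 α=1/2: [83, 13/2, 151/2]
L2 α=6/7: [1499/7, 91/2, 787/14]
rounded: [214, 46, 56]

(0,1) stack=L1,L2,L3; from [0,0,0]:
after L1 α=5/8: [285/2, 435/8, 685/8]
after L2 α=2/5: [1779/10, 2857/40, 4247/40]
after L3 α=2/3: [5879/30, 6019/40, 6109/40]
→ [196, 150, 153]

query (0,2) [L1,L2] — begin 0,0,0
+L1 (α=0) → [0, 0, 0]
+L2 (α=2/3) → [46, 176/3, 380/3]
= [46, 59, 127]

query (1,0) [L1,L2] — begin 0,0,0
after L1 α=3/8: [315/4, 477/8, 147/8]
after L2 α=3/4: [2031/16, 1773/32, 4899/32]
= [127, 55, 153]

query (3,2) [L1,L2,L4] — begin 0,0,0
+L1 (α=1/2) → [83, 13/2, 151/2]
+L2 (α=6/7) → [1499/7, 91/2, 787/14]
+L4 (α=2/3) → [4229/21, 301/2, 7759/42]
→ [201, 150, 185]

(3,1) stack=L1,L2,L4,L5,L6; from [0,0,0]:
after L1 α=4/5: [192, 84, 364/5]
after L2 α=1/2: [409/2, 91/2, 1129/10]
after L4 α=2/5: [2151/10, 837/10, 6887/50]
after L5 α=1/3: [732/5, 544/5, 9512/75]
after L6 α=5/8: [5871/40, 2757/40, 18387/200]
→ [147, 69, 92]

(2,2) stack=L1,L2,L4,L5,L6; from [0,0,0]:
after L1 α=1/2: [69/2, 30, 107/2]
after L2 α=3/4: [999/8, 357/2, 167/8]
after L4 α=2/7: [5779/56, 299/2, 4019/56]
after L5 α=2/3: [9729/56, 815/6, 4961/56]
after L6 α=5/7: [23729/196, 3170/21, 5801/196]
→ [121, 151, 30]

(2,0) stack=L1,L2,L4,L5,L6,L7; from [0,0,0]:
after L1 α=1/3: [143/3, 217/3, 48]
after L2 α=7/8: [4427/24, 1925/12, 1623/8]
after L4 α=0: [4427/24, 1925/12, 1623/8]
after L5 α=1: [140, 91, 105]
after L6 α=1/2: [177/2, 84, 197/2]
after L7 α=1/7: [659/7, 558/7, 120]
→ [94, 80, 120]

(0,1) stack=L1,L2,L4,L5,L6,L7; from [0,0,0]:
after L1 α=5/8: [285/2, 435/8, 685/8]
after L2 α=2/5: [1779/10, 2857/40, 4247/40]
after L4 α=4/7: [1911/10, 28891/280, 52901/280]
after L5 α=3/8: [2817/16, 39979/448, 72053/448]
after L6 α=1/7: [1293/8, 125985/1568, 228031/1568]
after L7 α=1/2: [1381/16, 326689/3136, 251551/3136]
→ [86, 104, 80]


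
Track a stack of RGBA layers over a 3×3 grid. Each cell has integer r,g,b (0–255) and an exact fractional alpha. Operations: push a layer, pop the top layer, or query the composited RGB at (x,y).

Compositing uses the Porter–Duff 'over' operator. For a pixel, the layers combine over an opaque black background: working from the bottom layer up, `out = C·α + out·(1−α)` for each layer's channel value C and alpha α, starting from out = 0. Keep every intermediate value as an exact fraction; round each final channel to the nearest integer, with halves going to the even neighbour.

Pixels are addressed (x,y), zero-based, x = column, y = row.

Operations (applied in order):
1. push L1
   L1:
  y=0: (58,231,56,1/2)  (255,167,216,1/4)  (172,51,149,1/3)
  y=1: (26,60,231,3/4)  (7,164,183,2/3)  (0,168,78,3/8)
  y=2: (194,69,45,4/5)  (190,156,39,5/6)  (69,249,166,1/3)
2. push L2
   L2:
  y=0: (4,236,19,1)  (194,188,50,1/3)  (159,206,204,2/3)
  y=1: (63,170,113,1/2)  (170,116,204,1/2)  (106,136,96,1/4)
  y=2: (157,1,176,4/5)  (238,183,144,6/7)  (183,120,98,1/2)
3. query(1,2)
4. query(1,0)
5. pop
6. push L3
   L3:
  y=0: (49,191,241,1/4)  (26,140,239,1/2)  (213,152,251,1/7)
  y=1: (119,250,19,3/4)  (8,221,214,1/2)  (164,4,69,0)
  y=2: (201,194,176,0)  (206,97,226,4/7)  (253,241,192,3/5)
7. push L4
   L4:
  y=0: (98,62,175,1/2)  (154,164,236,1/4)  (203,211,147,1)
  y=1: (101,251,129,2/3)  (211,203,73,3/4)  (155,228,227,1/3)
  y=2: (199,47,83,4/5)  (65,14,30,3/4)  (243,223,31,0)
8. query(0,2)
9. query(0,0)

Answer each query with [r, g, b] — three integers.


at x=1,y=2 over L1,L2:
L1 α=5/6: [475/3, 130, 65/2]
L2 α=6/7: [4759/21, 1228/7, 1793/14]
= [227, 175, 128]

(1,0) stack=L1,L2; from [0,0,0]:
after L1 α=1/4: [255/4, 167/4, 54]
after L2 α=1/3: [643/6, 181/2, 158/3]
= [107, 90, 53]

query (0,2) [L1,L3,L4] — begin 0,0,0
+L1 (α=4/5) → [776/5, 276/5, 36]
+L3 (α=0) → [776/5, 276/5, 36]
+L4 (α=4/5) → [4756/25, 1216/25, 368/5]
rounded: [190, 49, 74]

query (0,0) [L1,L3,L4] — begin 0,0,0
+L1 (α=1/2) → [29, 231/2, 28]
+L3 (α=1/4) → [34, 1075/8, 325/4]
+L4 (α=1/2) → [66, 1571/16, 1025/8]
= [66, 98, 128]


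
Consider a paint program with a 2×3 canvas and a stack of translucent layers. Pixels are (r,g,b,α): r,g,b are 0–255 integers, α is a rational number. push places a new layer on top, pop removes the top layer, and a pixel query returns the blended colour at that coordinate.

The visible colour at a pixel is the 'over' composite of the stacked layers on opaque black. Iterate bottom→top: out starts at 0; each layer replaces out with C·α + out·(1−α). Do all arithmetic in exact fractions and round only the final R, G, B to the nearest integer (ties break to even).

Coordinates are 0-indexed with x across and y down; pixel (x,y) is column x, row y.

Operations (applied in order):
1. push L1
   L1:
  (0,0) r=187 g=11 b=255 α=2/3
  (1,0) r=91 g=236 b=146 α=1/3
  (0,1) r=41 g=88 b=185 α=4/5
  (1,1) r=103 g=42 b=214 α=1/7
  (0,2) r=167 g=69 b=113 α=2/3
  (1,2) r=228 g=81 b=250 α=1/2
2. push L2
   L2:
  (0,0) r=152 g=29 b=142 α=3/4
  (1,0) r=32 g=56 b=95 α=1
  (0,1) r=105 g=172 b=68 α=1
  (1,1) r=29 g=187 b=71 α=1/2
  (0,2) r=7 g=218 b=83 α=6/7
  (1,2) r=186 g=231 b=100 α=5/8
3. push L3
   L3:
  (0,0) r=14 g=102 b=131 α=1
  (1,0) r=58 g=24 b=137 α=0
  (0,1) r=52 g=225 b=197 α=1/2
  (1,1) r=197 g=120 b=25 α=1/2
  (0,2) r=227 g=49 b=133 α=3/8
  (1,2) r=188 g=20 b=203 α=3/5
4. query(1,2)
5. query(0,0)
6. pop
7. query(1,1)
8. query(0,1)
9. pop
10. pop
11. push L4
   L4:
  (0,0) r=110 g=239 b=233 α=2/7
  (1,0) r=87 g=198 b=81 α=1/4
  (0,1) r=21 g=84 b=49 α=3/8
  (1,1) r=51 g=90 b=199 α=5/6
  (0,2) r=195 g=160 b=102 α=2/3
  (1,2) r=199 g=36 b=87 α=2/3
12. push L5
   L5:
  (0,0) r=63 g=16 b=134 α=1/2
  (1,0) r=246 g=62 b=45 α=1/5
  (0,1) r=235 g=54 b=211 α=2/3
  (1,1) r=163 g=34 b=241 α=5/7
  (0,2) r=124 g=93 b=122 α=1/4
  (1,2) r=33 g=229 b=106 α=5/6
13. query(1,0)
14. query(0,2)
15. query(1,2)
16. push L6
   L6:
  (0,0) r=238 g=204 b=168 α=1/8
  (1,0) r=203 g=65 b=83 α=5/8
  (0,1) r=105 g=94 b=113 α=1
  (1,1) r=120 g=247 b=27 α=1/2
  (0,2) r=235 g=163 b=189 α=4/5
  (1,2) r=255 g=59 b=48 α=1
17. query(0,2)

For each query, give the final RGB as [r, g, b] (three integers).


query (1,2) [L1,L2,L3] — begin 0,0,0
+L1 (α=1/2) → [114, 81/2, 125]
+L2 (α=5/8) → [159, 2553/16, 875/8]
+L3 (α=3/5) → [882/5, 3033/40, 3311/20]
→ [176, 76, 166]

query (0,0) [L1,L2,L3] — begin 0,0,0
after L1 α=2/3: [374/3, 22/3, 170]
after L2 α=3/4: [871/6, 283/12, 149]
after L3 α=1: [14, 102, 131]
→ [14, 102, 131]

(1,1) stack=L1,L2; from [0,0,0]:
L1 α=1/7: [103/7, 6, 214/7]
L2 α=1/2: [153/7, 193/2, 711/14]
→ [22, 96, 51]

query (0,1) [L1,L2] — begin 0,0,0
after L1 α=4/5: [164/5, 352/5, 148]
after L2 α=1: [105, 172, 68]
rounded: [105, 172, 68]

query (1,0) [L4,L5] — begin 0,0,0
L4 α=1/4: [87/4, 99/2, 81/4]
L5 α=1/5: [333/5, 52, 126/5]
= [67, 52, 25]

query (0,2) [L4,L5] — begin 0,0,0
L4 α=2/3: [130, 320/3, 68]
L5 α=1/4: [257/2, 413/4, 163/2]
→ [128, 103, 82]

query (1,2) [L4,L5] — begin 0,0,0
after L4 α=2/3: [398/3, 24, 58]
after L5 α=5/6: [893/18, 1169/6, 98]
= [50, 195, 98]

query (0,2) [L4,L5,L6] — begin 0,0,0
+L4 (α=2/3) → [130, 320/3, 68]
+L5 (α=1/4) → [257/2, 413/4, 163/2]
+L6 (α=4/5) → [2137/10, 3021/20, 335/2]
rounded: [214, 151, 168]


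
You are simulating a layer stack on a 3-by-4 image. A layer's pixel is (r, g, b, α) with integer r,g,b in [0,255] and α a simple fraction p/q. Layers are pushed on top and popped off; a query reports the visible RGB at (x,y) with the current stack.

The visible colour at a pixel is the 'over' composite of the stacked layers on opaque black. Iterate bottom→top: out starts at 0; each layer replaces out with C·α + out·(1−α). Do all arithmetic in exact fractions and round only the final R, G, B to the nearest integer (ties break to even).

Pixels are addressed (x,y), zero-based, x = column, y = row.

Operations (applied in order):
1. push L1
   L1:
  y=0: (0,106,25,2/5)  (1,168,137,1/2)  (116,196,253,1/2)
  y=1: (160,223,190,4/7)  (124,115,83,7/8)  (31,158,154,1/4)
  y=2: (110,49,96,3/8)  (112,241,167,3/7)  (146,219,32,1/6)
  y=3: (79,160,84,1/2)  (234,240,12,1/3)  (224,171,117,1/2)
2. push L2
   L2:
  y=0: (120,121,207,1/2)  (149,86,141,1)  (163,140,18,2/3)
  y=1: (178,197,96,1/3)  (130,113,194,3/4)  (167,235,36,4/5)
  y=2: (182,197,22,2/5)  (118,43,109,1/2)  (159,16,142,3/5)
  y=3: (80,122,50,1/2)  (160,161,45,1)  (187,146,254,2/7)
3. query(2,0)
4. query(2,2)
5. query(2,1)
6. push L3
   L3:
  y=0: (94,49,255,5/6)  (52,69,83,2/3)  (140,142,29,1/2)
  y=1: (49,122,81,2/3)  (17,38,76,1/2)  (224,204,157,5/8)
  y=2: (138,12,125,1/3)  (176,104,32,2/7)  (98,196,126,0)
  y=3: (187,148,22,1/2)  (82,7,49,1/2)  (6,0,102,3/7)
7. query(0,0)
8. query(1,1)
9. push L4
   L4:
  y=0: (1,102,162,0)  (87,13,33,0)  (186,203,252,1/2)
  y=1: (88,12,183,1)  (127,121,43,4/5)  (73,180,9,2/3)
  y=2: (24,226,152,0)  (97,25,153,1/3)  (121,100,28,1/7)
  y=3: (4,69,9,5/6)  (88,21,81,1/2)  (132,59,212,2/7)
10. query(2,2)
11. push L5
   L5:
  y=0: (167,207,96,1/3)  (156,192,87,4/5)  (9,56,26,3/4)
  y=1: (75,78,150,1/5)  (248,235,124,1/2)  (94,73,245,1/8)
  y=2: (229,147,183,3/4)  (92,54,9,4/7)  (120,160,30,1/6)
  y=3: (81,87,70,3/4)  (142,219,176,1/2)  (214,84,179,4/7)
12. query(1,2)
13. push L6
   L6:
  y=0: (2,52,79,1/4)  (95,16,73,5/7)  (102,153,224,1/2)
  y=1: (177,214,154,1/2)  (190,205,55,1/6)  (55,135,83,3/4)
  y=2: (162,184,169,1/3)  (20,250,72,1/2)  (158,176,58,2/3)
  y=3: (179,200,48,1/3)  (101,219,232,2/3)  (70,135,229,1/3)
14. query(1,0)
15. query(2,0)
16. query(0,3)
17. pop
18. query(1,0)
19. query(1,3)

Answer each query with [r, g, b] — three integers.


(2,0) stack=L1,L2; from [0,0,0]:
after L1 α=1/2: [58, 98, 253/2]
after L2 α=2/3: [128, 126, 325/6]
rounded: [128, 126, 54]

(2,2) stack=L1,L2; from [0,0,0]:
after L1 α=1/6: [73/3, 73/2, 16/3]
after L2 α=3/5: [1577/15, 121/5, 262/3]
→ [105, 24, 87]

at x=2,y=1 over L1,L2:
after L1 α=1/4: [31/4, 79/2, 77/2]
after L2 α=4/5: [2703/20, 1959/10, 73/2]
rounded: [135, 196, 36]

at x=0,y=0 over L1,L2,L3:
after L1 α=2/5: [0, 212/5, 10]
after L2 α=1/2: [60, 817/10, 217/2]
after L3 α=5/6: [265/3, 1089/20, 2767/12]
= [88, 54, 231]

at x=1,y=1 over L1,L2,L3:
L1 α=7/8: [217/2, 805/8, 581/8]
L2 α=3/4: [997/8, 3517/32, 5237/32]
L3 α=1/2: [1133/16, 4733/64, 7669/64]
rounded: [71, 74, 120]

(2,2) stack=L1,L2,L3,L4; from [0,0,0]:
L1 α=1/6: [73/3, 73/2, 16/3]
L2 α=3/5: [1577/15, 121/5, 262/3]
L3 α=0: [1577/15, 121/5, 262/3]
L4 α=1/7: [537/5, 1226/35, 552/7]
rounded: [107, 35, 79]

at x=1,y=2 over L1,L2,L3,L4,L5:
after L1 α=3/7: [48, 723/7, 501/7]
after L2 α=1/2: [83, 512/7, 632/7]
after L3 α=2/7: [767/7, 4016/49, 3608/49]
after L4 α=1/3: [2213/21, 9257/147, 14713/147]
after L5 α=4/7: [4789/49, 19841/343, 16477/343]
= [98, 58, 48]

(1,0) stack=L1,L2,L3,L4,L5,L6; from [0,0,0]:
after L1 α=1/2: [1/2, 84, 137/2]
after L2 α=1: [149, 86, 141]
after L3 α=2/3: [253/3, 224/3, 307/3]
after L4 α=0: [253/3, 224/3, 307/3]
after L5 α=4/5: [425/3, 2528/15, 1351/15]
after L6 α=5/7: [325/3, 6256/105, 8177/105]
rounded: [108, 60, 78]

at x=2,y=0 over L1,L2,L3,L4,L5,L6:
L1 α=1/2: [58, 98, 253/2]
L2 α=2/3: [128, 126, 325/6]
L3 α=1/2: [134, 134, 499/12]
L4 α=1/2: [160, 337/2, 3523/24]
L5 α=3/4: [187/4, 673/8, 5395/96]
L6 α=1/2: [595/8, 1897/16, 26899/192]
rounded: [74, 119, 140]

(0,3) stack=L1,L2,L3,L4,L5,L6; from [0,0,0]:
after L1 α=1/2: [79/2, 80, 42]
after L2 α=1/2: [239/4, 101, 46]
after L3 α=1/2: [987/8, 249/2, 34]
after L4 α=5/6: [1147/48, 313/4, 79/6]
after L5 α=3/4: [12811/192, 1357/16, 1339/24]
after L6 α=1/3: [29995/288, 2957/24, 1915/36]
= [104, 123, 53]

(1,0) stack=L1,L2,L3,L4,L5; from [0,0,0]:
after L1 α=1/2: [1/2, 84, 137/2]
after L2 α=1: [149, 86, 141]
after L3 α=2/3: [253/3, 224/3, 307/3]
after L4 α=0: [253/3, 224/3, 307/3]
after L5 α=4/5: [425/3, 2528/15, 1351/15]
→ [142, 169, 90]

at x=1,y=3 over L1,L2,L3,L4,L5:
+L1 (α=1/3) → [78, 80, 4]
+L2 (α=1) → [160, 161, 45]
+L3 (α=1/2) → [121, 84, 47]
+L4 (α=1/2) → [209/2, 105/2, 64]
+L5 (α=1/2) → [493/4, 543/4, 120]
rounded: [123, 136, 120]


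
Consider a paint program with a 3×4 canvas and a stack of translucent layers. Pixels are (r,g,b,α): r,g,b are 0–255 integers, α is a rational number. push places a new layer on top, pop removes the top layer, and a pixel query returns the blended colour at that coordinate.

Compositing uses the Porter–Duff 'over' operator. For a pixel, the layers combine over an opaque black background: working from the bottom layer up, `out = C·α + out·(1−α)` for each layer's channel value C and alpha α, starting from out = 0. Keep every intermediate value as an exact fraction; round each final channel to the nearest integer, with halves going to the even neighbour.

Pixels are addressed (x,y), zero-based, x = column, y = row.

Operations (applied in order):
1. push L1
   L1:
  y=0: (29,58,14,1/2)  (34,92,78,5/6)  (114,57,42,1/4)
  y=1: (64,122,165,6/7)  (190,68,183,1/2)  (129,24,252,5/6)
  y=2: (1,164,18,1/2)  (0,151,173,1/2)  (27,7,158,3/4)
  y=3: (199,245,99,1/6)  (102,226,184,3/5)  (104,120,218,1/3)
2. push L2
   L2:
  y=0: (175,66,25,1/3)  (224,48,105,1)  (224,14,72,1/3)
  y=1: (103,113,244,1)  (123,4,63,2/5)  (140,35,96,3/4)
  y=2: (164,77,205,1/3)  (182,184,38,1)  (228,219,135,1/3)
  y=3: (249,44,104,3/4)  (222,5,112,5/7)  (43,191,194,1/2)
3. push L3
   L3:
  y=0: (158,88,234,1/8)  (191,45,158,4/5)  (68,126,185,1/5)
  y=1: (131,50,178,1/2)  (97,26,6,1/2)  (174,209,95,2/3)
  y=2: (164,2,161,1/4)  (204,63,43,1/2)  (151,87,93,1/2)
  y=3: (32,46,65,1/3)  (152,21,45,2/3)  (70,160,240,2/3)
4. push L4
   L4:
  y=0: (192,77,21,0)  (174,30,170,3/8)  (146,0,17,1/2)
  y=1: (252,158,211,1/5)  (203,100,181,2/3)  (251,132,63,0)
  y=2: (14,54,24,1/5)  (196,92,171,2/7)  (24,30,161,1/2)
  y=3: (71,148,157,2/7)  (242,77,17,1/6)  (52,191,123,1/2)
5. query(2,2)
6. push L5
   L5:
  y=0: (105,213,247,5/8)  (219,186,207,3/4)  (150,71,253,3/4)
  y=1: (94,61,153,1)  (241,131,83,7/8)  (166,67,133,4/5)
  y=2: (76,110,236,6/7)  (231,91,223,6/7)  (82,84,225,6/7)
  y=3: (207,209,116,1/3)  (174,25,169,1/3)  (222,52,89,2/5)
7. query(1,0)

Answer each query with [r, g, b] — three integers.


(2,2) stack=L1,L2,L3,L4; from [0,0,0]:
L1 α=3/4: [81/4, 21/4, 237/2]
L2 α=1/3: [179/2, 153/2, 124]
L3 α=1/2: [481/4, 327/4, 217/2]
L4 α=1/2: [577/8, 447/8, 539/4]
= [72, 56, 135]

(1,0) stack=L1,L2,L3,L4,L5; from [0,0,0]:
after L1 α=5/6: [85/3, 230/3, 65]
after L2 α=1: [224, 48, 105]
after L3 α=4/5: [988/5, 228/5, 737/5]
after L4 α=3/8: [755/4, 159/4, 1247/8]
after L5 α=3/4: [3383/16, 2391/16, 6215/32]
rounded: [211, 149, 194]


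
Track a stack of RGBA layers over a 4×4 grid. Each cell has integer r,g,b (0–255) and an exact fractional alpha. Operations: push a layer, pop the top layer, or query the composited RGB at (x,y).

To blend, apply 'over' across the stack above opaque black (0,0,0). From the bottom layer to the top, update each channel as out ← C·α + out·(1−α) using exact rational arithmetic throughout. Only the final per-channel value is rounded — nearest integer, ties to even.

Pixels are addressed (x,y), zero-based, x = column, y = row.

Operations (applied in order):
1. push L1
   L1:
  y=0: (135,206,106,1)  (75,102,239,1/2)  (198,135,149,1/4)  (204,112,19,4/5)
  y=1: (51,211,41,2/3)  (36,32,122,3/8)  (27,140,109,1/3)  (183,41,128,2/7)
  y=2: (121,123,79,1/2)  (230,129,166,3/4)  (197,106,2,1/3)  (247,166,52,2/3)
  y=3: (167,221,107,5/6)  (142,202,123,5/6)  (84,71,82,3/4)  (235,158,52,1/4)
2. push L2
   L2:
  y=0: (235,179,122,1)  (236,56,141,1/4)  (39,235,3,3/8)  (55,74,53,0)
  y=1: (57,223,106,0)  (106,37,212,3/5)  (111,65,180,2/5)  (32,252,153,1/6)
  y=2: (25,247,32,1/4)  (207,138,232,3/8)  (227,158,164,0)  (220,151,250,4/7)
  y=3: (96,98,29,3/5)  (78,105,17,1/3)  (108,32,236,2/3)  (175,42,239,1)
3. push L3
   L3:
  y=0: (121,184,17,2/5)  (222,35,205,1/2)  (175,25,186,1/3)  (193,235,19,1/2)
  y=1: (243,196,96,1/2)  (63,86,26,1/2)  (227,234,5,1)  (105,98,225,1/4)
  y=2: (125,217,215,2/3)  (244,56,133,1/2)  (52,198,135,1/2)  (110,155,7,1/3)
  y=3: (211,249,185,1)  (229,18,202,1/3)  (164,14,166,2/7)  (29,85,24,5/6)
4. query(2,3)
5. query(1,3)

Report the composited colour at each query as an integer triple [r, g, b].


query (2,3) [L1,L2,L3] — begin 0,0,0
after L1 α=3/4: [63, 213/4, 123/2]
after L2 α=2/3: [93, 469/12, 1067/6]
after L3 α=2/7: [793/7, 383/12, 7327/42]
→ [113, 32, 174]

query (1,3) [L1,L2,L3] — begin 0,0,0
L1 α=5/6: [355/3, 505/3, 205/2]
L2 α=1/3: [944/9, 1325/9, 74]
L3 α=1/3: [3949/27, 2812/27, 350/3]
→ [146, 104, 117]


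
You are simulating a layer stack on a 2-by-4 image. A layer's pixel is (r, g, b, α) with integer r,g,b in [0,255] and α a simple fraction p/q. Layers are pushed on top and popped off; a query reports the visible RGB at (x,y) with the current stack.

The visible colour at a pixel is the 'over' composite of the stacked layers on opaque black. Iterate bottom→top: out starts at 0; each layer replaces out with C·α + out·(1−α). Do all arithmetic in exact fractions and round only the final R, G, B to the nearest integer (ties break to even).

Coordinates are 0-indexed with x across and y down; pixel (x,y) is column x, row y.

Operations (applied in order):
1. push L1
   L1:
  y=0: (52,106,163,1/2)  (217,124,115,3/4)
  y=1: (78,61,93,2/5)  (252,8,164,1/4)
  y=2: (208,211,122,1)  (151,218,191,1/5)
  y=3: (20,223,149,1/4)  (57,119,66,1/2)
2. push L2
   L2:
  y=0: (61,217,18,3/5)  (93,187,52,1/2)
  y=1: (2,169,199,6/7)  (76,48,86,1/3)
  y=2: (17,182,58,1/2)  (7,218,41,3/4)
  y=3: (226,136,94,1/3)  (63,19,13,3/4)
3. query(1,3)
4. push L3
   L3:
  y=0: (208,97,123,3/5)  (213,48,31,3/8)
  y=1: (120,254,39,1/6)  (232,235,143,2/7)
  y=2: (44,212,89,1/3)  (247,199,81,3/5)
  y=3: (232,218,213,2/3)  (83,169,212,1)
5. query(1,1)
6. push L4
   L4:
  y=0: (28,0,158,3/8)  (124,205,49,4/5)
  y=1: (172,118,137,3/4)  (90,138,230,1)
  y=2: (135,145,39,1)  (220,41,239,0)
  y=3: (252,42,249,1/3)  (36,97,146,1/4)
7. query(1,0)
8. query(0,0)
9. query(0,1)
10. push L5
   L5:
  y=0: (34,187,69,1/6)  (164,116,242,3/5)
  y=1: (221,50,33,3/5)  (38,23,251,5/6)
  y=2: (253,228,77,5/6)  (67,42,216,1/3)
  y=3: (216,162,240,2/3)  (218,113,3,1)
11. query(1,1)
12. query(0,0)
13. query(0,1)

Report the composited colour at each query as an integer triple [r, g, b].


query (1,3) [L1,L2] — begin 0,0,0
+L1 (α=1/2) → [57/2, 119/2, 33]
+L2 (α=3/4) → [435/8, 233/8, 18]
→ [54, 29, 18]

at x=1,y=1 over L1,L2,L3:
after L1 α=1/4: [63, 2, 41]
after L2 α=1/3: [202/3, 52/3, 56]
after L3 α=2/7: [2402/21, 1670/21, 566/7]
rounded: [114, 80, 81]

at x=1,y=0 over L1,L2,L3,L4:
after L1 α=3/4: [651/4, 93, 345/4]
after L2 α=1/2: [1023/8, 140, 553/8]
after L3 α=3/8: [10227/64, 211/2, 3509/64]
after L4 α=4/5: [41971/320, 1851/10, 16053/320]
= [131, 185, 50]

(0,0) stack=L1,L2,L3,L4; from [0,0,0]:
+L1 (α=1/2) → [26, 53, 163/2]
+L2 (α=3/5) → [47, 757/5, 217/5]
+L3 (α=3/5) → [718/5, 2969/25, 2279/25]
+L4 (α=3/8) → [401/4, 2969/40, 4649/40]
= [100, 74, 116]

query (0,1) [L1,L2,L3,L4] — begin 0,0,0
L1 α=2/5: [156/5, 122/5, 186/5]
L2 α=6/7: [216/35, 5192/35, 6156/35]
L3 α=1/6: [176/7, 3485/21, 2143/14]
L4 α=3/4: [947/7, 10919/84, 7897/56]
rounded: [135, 130, 141]

(1,1) stack=L1,L2,L3,L4,L5; from [0,0,0]:
after L1 α=1/4: [63, 2, 41]
after L2 α=1/3: [202/3, 52/3, 56]
after L3 α=2/7: [2402/21, 1670/21, 566/7]
after L4 α=1: [90, 138, 230]
after L5 α=5/6: [140/3, 253/6, 495/2]
→ [47, 42, 248]

(0,0) stack=L1,L2,L3,L4,L5; from [0,0,0]:
+L1 (α=1/2) → [26, 53, 163/2]
+L2 (α=3/5) → [47, 757/5, 217/5]
+L3 (α=3/5) → [718/5, 2969/25, 2279/25]
+L4 (α=3/8) → [401/4, 2969/40, 4649/40]
+L5 (α=1/6) → [2141/24, 4465/48, 5201/48]
→ [89, 93, 108]

query (0,1) [L1,L2,L3,L4,L5] — begin 0,0,0
after L1 α=2/5: [156/5, 122/5, 186/5]
after L2 α=6/7: [216/35, 5192/35, 6156/35]
after L3 α=1/6: [176/7, 3485/21, 2143/14]
after L4 α=3/4: [947/7, 10919/84, 7897/56]
after L5 α=3/5: [1307/7, 17219/210, 10669/140]
= [187, 82, 76]


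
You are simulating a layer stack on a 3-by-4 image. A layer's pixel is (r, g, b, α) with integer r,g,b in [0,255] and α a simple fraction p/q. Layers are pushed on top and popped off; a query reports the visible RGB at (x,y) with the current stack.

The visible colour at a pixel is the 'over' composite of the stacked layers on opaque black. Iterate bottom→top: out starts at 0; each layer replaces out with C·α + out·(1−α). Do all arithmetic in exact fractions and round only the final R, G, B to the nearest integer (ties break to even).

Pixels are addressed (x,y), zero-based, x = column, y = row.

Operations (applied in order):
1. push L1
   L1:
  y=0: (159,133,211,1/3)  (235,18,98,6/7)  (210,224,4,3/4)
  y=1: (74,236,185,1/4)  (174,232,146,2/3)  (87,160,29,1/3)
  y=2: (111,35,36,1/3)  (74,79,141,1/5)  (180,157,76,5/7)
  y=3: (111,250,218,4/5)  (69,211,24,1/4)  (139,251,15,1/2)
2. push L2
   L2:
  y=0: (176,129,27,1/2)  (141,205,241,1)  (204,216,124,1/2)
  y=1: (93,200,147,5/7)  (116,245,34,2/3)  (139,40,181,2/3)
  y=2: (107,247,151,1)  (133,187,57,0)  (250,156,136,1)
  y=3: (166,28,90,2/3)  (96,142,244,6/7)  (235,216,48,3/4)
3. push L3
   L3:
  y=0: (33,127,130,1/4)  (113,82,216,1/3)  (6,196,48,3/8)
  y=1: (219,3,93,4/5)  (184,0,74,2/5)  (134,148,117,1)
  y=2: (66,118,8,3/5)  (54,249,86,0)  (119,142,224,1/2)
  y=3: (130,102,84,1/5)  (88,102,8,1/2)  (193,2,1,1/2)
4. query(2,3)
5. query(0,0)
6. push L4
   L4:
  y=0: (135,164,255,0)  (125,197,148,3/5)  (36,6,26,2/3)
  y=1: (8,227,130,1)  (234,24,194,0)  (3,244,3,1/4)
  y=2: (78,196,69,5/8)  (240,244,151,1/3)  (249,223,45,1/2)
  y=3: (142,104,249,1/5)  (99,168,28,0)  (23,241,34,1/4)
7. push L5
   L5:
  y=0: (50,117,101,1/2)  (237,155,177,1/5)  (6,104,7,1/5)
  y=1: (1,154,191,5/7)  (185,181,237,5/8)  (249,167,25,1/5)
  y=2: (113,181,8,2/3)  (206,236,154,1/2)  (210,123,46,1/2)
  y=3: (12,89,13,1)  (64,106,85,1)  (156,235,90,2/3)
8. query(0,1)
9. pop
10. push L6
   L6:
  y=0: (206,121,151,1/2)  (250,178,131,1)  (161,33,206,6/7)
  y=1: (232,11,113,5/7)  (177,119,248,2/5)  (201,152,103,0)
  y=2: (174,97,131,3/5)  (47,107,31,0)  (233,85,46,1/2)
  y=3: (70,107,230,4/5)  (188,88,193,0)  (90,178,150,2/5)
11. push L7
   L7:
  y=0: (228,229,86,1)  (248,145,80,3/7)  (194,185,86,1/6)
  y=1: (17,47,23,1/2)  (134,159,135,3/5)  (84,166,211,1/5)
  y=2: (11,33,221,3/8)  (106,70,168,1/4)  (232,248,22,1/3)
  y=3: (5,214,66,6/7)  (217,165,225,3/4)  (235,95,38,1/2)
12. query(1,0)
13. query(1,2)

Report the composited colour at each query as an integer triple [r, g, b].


query (2,3) [L1,L2,L3] — begin 0,0,0
L1 α=1/2: [139/2, 251/2, 15/2]
L2 α=3/4: [1549/8, 1547/8, 303/8]
L3 α=1/2: [3093/16, 1563/16, 311/16]
→ [193, 98, 19]

(0,0) stack=L1,L2,L3; from [0,0,0]:
+L1 (α=1/3) → [53, 133/3, 211/3]
+L2 (α=1/2) → [229/2, 260/3, 146/3]
+L3 (α=1/4) → [753/8, 387/4, 69]
= [94, 97, 69]

query (0,1) [L1,L2,L3,L4,L5] — begin 0,0,0
after L1 α=1/4: [37/2, 59, 185/4]
after L2 α=5/7: [502/7, 1118/7, 1655/14]
after L3 α=4/5: [6634/35, 1202/35, 6863/70]
after L4 α=1: [8, 227, 130]
after L5 α=5/7: [3, 1224/7, 1215/7]
→ [3, 175, 174]

at x=1,y=0 over L1,L2,L3,L4,L6,L7:
L1 α=6/7: [1410/7, 108/7, 84]
L2 α=1: [141, 205, 241]
L3 α=1/3: [395/3, 164, 698/3]
L4 α=3/5: [383/3, 919/5, 2728/15]
L6 α=1: [250, 178, 131]
L7 α=3/7: [1744/7, 1147/7, 764/7]
rounded: [249, 164, 109]

at x=1,y=2 over L1,L2,L3,L4,L6,L7:
L1 α=1/5: [74/5, 79/5, 141/5]
L2 α=0: [74/5, 79/5, 141/5]
L3 α=0: [74/5, 79/5, 141/5]
L4 α=1/3: [1348/15, 1378/15, 1037/15]
L6 α=0: [1348/15, 1378/15, 1037/15]
L7 α=1/4: [939/10, 432/5, 1877/20]
= [94, 86, 94]


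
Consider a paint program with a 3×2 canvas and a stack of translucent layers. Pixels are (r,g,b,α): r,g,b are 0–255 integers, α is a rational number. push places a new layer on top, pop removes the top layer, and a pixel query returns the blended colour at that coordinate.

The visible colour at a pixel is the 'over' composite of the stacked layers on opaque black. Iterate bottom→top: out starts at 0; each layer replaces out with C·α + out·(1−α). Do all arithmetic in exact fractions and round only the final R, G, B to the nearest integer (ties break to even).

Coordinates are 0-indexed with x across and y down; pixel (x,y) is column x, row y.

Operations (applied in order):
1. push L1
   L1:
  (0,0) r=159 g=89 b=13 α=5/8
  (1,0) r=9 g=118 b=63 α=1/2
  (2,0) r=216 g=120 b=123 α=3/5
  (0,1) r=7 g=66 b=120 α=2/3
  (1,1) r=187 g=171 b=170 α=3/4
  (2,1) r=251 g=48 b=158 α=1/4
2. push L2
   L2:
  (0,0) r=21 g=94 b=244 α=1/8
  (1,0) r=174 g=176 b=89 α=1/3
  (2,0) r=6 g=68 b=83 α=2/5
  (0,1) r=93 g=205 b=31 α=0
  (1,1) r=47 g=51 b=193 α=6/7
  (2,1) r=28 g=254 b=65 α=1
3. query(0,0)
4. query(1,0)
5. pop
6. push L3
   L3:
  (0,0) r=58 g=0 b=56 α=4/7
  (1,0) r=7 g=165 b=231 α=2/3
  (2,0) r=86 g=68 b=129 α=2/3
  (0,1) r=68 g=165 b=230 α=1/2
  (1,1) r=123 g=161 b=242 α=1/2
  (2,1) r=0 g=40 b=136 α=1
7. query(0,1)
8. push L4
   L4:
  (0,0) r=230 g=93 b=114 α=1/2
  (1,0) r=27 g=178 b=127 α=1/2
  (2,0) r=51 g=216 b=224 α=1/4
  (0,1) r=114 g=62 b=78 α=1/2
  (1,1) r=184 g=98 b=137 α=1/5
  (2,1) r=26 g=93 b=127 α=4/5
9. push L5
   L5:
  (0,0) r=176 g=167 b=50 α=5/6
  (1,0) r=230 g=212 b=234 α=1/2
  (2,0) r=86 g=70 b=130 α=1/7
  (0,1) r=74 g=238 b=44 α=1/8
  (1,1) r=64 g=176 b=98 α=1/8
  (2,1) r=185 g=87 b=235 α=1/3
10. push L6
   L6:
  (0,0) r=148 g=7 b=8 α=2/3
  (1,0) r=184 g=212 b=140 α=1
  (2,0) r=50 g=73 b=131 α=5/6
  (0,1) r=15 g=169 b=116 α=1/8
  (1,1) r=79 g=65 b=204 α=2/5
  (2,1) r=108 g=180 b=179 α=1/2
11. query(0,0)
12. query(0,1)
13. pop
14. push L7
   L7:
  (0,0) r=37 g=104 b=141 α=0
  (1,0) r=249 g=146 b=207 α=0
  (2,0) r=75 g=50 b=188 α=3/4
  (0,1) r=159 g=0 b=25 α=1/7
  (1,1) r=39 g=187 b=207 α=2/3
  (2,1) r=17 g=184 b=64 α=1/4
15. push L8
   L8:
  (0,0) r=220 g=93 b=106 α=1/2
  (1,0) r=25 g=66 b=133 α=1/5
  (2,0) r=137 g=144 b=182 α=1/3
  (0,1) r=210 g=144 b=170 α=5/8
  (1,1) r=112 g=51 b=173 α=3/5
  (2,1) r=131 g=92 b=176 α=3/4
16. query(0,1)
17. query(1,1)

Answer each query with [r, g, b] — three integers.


at x=0,y=0 over L1,L2:
after L1 α=5/8: [795/8, 445/8, 65/8]
after L2 α=1/8: [5733/64, 3867/64, 2407/64]
= [90, 60, 38]

(1,0) stack=L1,L2; from [0,0,0]:
after L1 α=1/2: [9/2, 59, 63/2]
after L2 α=1/3: [61, 98, 152/3]
= [61, 98, 51]

(0,1) stack=L1,L3; from [0,0,0]:
+L1 (α=2/3) → [14/3, 44, 80]
+L3 (α=1/2) → [109/3, 209/2, 155]
rounded: [36, 104, 155]

(0,0) stack=L1,L3,L4,L5,L6; from [0,0,0]:
L1 α=5/8: [795/8, 445/8, 65/8]
L3 α=4/7: [4241/56, 1335/56, 1987/56]
L4 α=1/2: [17121/112, 6543/112, 8371/112]
L5 α=5/6: [115681/672, 100063/672, 36371/672]
L6 α=2/3: [314593/2016, 109471/2016, 47123/2016]
→ [156, 54, 23]

at x=0,y=1 over L1,L3,L4,L5,L6:
after L1 α=2/3: [14/3, 44, 80]
after L3 α=1/2: [109/3, 209/2, 155]
after L4 α=1/2: [451/6, 333/4, 233/2]
after L5 α=1/8: [3601/48, 3283/32, 1719/16]
after L6 α=1/8: [25927/384, 28389/256, 13889/128]
→ [68, 111, 109]

query (0,1) [L1,L3,L4,L5,L7,L8] — begin 0,0,0
after L1 α=2/3: [14/3, 44, 80]
after L3 α=1/2: [109/3, 209/2, 155]
after L4 α=1/2: [451/6, 333/4, 233/2]
after L5 α=1/8: [3601/48, 3283/32, 1719/16]
after L7 α=1/7: [4873/56, 1407/16, 5357/56]
after L8 α=5/8: [73419/448, 15741/128, 63671/448]
rounded: [164, 123, 142]

at x=1,y=1 over L1,L3,L4,L5,L7,L8:
L1 α=3/4: [561/4, 513/4, 255/2]
L3 α=1/2: [1053/8, 1157/8, 739/4]
L4 α=1/5: [1421/10, 1353/10, 876/5]
L5 α=1/8: [10587/80, 11231/80, 3311/20]
L7 α=2/3: [5609/80, 13717/80, 11591/60]
L8 α=3/5: [19049/200, 19837/200, 27161/150]
rounded: [95, 99, 181]


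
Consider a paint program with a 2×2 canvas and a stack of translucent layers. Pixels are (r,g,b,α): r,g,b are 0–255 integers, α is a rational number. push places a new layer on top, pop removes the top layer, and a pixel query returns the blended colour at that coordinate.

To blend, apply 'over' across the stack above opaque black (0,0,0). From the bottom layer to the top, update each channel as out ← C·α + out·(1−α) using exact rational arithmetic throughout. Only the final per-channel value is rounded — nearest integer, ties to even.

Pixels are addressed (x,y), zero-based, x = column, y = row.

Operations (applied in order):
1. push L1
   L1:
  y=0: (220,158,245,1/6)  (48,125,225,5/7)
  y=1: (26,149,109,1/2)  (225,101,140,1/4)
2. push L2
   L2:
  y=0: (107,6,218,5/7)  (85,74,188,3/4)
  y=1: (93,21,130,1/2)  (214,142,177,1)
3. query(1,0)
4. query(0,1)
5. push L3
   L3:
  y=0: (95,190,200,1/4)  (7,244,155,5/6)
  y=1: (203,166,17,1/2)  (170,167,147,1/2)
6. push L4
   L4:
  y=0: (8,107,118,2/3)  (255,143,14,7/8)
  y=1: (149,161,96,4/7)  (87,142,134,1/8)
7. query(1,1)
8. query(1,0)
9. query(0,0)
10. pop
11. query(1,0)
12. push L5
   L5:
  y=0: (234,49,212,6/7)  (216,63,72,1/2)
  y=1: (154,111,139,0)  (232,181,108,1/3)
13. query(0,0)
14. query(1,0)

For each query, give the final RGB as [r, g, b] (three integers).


at x=1,y=0 over L1,L2:
+L1 (α=5/7) → [240/7, 625/7, 1125/7]
+L2 (α=3/4) → [2025/28, 2179/28, 5073/28]
→ [72, 78, 181]

at x=0,y=1 over L1,L2:
after L1 α=1/2: [13, 149/2, 109/2]
after L2 α=1/2: [53, 191/4, 369/4]
rounded: [53, 48, 92]

at x=1,y=1 over L1,L2,L3,L4:
after L1 α=1/4: [225/4, 101/4, 35]
after L2 α=1: [214, 142, 177]
after L3 α=1/2: [192, 309/2, 162]
after L4 α=1/8: [1431/8, 2447/16, 317/2]
rounded: [179, 153, 158]

(1,0) stack=L1,L2,L3,L4; from [0,0,0]:
after L1 α=5/7: [240/7, 625/7, 1125/7]
after L2 α=3/4: [2025/28, 2179/28, 5073/28]
after L3 α=5/6: [3005/168, 12113/56, 26773/168]
after L4 α=7/8: [302885/1344, 68169/448, 43237/1344]
→ [225, 152, 32]

(0,0) stack=L1,L2,L3,L4; from [0,0,0]:
after L1 α=1/6: [110/3, 79/3, 245/6]
after L2 α=5/7: [1825/21, 248/21, 3515/21]
after L3 α=1/4: [1245/14, 789/14, 4915/28]
after L4 α=2/3: [1469/42, 3785/42, 3841/28]
→ [35, 90, 137]

(1,0) stack=L1,L2,L3; from [0,0,0]:
L1 α=5/7: [240/7, 625/7, 1125/7]
L2 α=3/4: [2025/28, 2179/28, 5073/28]
L3 α=5/6: [3005/168, 12113/56, 26773/168]
= [18, 216, 159]

at x=0,y=0 over L1,L2,L3,L5:
after L1 α=1/6: [110/3, 79/3, 245/6]
after L2 α=5/7: [1825/21, 248/21, 3515/21]
after L3 α=1/4: [1245/14, 789/14, 4915/28]
after L5 α=6/7: [20901/98, 4905/98, 40531/196]
= [213, 50, 207]

query (1,0) [L1,L2,L3,L5] — begin 0,0,0
L1 α=5/7: [240/7, 625/7, 1125/7]
L2 α=3/4: [2025/28, 2179/28, 5073/28]
L3 α=5/6: [3005/168, 12113/56, 26773/168]
L5 α=1/2: [39293/336, 15641/112, 38869/336]
rounded: [117, 140, 116]
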